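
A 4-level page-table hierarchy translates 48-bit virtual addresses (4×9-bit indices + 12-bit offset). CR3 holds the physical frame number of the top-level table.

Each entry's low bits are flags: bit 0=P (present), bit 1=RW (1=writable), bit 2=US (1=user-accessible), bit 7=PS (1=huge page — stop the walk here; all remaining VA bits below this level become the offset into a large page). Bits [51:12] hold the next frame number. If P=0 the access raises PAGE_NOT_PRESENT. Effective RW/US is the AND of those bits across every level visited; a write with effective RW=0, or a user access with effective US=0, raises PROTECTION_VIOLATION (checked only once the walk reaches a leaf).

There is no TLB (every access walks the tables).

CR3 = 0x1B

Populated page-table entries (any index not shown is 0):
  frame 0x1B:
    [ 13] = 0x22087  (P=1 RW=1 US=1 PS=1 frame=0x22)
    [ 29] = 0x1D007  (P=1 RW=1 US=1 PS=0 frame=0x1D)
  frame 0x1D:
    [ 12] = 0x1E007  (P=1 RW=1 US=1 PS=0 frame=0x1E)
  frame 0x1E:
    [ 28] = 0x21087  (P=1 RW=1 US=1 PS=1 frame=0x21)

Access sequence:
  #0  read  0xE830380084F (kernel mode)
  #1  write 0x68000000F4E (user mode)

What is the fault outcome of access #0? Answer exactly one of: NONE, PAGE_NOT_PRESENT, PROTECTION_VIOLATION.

Trace:
#0 VA=0xE830380084F (r,kernel):
  L0 @0x1B[29] → 0x1D007  P=1,RW=1,US=1,PS=0
  L1 @0x1D[12] → 0x1E007  P=1,RW=1,US=1,PS=0
  L2 @0x1E[28] → 0x21087  P=1,RW=1,US=1,PS=1
  → PA=0x2184F (huge @L2)  (3 entries read)
#1 VA=0x68000000F4E (w,user):
  L0 @0x1B[13] → 0x22087  P=1,RW=1,US=1,PS=1
  → PA=0x22F4E (huge @L0)  (1 entries read)

Access #0 fault: NONE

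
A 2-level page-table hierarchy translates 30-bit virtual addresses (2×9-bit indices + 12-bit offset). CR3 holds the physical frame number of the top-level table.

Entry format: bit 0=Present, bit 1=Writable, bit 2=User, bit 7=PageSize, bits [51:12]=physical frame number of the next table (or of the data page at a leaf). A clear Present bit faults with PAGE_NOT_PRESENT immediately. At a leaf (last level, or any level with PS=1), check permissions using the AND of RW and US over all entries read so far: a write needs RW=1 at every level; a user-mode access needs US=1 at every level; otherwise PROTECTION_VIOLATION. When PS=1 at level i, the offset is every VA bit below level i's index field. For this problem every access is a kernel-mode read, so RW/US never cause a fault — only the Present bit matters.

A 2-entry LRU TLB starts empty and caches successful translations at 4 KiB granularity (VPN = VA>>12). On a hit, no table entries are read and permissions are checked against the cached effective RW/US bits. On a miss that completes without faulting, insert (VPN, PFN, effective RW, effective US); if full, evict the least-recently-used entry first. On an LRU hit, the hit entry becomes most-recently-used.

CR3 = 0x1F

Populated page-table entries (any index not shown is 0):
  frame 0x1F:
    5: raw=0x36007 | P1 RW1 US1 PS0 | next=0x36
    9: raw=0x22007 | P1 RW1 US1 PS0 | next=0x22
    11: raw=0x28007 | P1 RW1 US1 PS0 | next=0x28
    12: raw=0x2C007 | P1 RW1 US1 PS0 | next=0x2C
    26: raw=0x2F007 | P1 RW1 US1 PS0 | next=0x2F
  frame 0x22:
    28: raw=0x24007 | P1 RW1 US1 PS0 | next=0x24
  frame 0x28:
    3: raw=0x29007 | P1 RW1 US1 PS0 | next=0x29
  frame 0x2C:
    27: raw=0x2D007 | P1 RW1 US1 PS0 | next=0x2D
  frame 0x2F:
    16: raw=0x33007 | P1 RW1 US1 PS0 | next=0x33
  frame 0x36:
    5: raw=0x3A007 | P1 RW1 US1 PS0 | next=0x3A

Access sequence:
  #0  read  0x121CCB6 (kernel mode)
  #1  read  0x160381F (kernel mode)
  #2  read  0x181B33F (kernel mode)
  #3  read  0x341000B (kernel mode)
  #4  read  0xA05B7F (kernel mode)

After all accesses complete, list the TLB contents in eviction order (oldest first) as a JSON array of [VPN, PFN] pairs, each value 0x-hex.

Walk each access:
#0 VA=0x121CCB6 (r,kernel):
  [0] read 0x1F idx=9: raw=0x22007 flags P=1 W=1 U=1 S=0
  [1] read 0x22 idx=28: raw=0x24007 flags P=1 W=1 U=1 S=0
  ✓ 0x24CB6  — 2 lookups
#1 VA=0x160381F (r,kernel):
  [0] read 0x1F idx=11: raw=0x28007 flags P=1 W=1 U=1 S=0
  [1] read 0x28 idx=3: raw=0x29007 flags P=1 W=1 U=1 S=0
  ✓ 0x2981F  — 2 lookups
#2 VA=0x181B33F (r,kernel):
  [0] read 0x1F idx=12: raw=0x2C007 flags P=1 W=1 U=1 S=0
  [1] read 0x2C idx=27: raw=0x2D007 flags P=1 W=1 U=1 S=0
  ✓ 0x2D33F  — 2 lookups
#3 VA=0x341000B (r,kernel):
  [0] read 0x1F idx=26: raw=0x2F007 flags P=1 W=1 U=1 S=0
  [1] read 0x2F idx=16: raw=0x33007 flags P=1 W=1 U=1 S=0
  ✓ 0x3300B  — 2 lookups
#4 VA=0xA05B7F (r,kernel):
  [0] read 0x1F idx=5: raw=0x36007 flags P=1 W=1 U=1 S=0
  [1] read 0x36 idx=5: raw=0x3A007 flags P=1 W=1 U=1 S=0
  ✓ 0x3AB7F  — 2 lookups

TLB: [["0x3410", "0x33"], ["0xA05", "0x3A"]]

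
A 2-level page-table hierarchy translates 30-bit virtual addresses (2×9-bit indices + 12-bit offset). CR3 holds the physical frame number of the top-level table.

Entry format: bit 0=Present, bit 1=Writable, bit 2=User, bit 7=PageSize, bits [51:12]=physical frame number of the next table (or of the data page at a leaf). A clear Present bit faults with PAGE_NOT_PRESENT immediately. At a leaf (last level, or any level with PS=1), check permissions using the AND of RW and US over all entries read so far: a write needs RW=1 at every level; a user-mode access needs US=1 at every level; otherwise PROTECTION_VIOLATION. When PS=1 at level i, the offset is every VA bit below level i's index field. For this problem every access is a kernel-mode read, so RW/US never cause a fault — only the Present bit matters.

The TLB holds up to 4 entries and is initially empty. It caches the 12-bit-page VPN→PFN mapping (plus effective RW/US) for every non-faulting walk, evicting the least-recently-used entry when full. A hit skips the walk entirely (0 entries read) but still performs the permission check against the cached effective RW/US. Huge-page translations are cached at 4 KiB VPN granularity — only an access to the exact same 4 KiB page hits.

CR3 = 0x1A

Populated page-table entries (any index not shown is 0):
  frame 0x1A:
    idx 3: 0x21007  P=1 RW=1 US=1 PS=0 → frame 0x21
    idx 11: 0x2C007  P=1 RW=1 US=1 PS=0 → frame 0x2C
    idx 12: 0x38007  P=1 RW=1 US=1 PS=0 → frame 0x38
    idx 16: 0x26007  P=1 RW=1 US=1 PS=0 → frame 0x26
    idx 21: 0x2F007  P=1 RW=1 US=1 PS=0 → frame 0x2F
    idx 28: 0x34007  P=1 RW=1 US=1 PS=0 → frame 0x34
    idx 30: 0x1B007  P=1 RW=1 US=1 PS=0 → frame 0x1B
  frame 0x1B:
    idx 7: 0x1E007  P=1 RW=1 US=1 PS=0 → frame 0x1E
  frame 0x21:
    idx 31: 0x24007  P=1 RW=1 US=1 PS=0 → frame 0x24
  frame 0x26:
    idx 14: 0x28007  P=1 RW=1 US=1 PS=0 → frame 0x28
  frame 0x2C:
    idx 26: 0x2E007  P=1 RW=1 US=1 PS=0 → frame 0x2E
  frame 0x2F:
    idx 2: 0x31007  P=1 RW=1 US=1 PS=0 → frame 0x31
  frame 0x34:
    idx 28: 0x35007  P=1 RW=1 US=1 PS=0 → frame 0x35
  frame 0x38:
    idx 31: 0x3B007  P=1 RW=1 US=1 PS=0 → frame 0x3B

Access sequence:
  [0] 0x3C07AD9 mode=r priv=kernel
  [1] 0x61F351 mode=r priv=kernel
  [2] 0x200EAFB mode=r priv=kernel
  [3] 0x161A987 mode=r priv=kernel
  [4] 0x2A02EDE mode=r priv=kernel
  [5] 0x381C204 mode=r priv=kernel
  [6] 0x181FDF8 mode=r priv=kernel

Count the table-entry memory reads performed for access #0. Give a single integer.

Trace:
#0 VA=0x3C07AD9 (r,kernel):
  [0] read 0x1A idx=30: raw=0x1B007 flags P=1 W=1 U=1 S=0
  [1] read 0x1B idx=7: raw=0x1E007 flags P=1 W=1 U=1 S=0
  ⇒ phys 0x1EAD9  [2 reads]
#1 VA=0x61F351 (r,kernel):
  [0] read 0x1A idx=3: raw=0x21007 flags P=1 W=1 U=1 S=0
  [1] read 0x21 idx=31: raw=0x24007 flags P=1 W=1 U=1 S=0
  ⇒ phys 0x24351  [2 reads]
#2 VA=0x200EAFB (r,kernel):
  [0] read 0x1A idx=16: raw=0x26007 flags P=1 W=1 U=1 S=0
  [1] read 0x26 idx=14: raw=0x28007 flags P=1 W=1 U=1 S=0
  ⇒ phys 0x28AFB  [2 reads]
#3 VA=0x161A987 (r,kernel):
  [0] read 0x1A idx=11: raw=0x2C007 flags P=1 W=1 U=1 S=0
  [1] read 0x2C idx=26: raw=0x2E007 flags P=1 W=1 U=1 S=0
  ⇒ phys 0x2E987  [2 reads]
#4 VA=0x2A02EDE (r,kernel):
  [0] read 0x1A idx=21: raw=0x2F007 flags P=1 W=1 U=1 S=0
  [1] read 0x2F idx=2: raw=0x31007 flags P=1 W=1 U=1 S=0
  ⇒ phys 0x31EDE  [2 reads]
#5 VA=0x381C204 (r,kernel):
  [0] read 0x1A idx=28: raw=0x34007 flags P=1 W=1 U=1 S=0
  [1] read 0x34 idx=28: raw=0x35007 flags P=1 W=1 U=1 S=0
  ⇒ phys 0x35204  [2 reads]
#6 VA=0x181FDF8 (r,kernel):
  [0] read 0x1A idx=12: raw=0x38007 flags P=1 W=1 U=1 S=0
  [1] read 0x38 idx=31: raw=0x3B007 flags P=1 W=1 U=1 S=0
  ⇒ phys 0x3BDF8  [2 reads]

Entries read for #0: 2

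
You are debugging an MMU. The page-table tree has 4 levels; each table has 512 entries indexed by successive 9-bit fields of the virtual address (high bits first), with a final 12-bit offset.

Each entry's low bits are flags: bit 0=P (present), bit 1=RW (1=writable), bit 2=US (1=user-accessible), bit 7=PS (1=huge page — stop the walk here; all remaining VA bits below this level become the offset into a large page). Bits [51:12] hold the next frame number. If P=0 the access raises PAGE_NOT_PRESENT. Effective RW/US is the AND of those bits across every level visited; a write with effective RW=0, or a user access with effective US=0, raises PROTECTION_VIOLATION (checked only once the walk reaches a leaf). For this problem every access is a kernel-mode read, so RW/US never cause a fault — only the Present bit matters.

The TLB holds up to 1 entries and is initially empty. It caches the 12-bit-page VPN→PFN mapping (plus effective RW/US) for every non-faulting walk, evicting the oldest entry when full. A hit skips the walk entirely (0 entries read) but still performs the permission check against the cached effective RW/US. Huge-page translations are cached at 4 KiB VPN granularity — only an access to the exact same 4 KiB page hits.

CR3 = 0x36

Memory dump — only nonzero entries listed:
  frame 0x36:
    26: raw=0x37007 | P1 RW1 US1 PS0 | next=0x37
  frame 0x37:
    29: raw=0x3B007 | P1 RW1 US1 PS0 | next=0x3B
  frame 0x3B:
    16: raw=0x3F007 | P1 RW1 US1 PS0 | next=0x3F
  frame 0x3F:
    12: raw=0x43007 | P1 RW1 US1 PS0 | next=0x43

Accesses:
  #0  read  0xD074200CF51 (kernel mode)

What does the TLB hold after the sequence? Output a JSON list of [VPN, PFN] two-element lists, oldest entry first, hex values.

Walk each access:
#0 VA=0xD074200CF51 (r,kernel):
  L0: frame=0x36 idx=26 entry=0x37007 [P=1 RW=1 US=1 PS=0]
  L1: frame=0x37 idx=29 entry=0x3B007 [P=1 RW=1 US=1 PS=0]
  L2: frame=0x3B idx=16 entry=0x3F007 [P=1 RW=1 US=1 PS=0]
  L3: frame=0x3F idx=12 entry=0x43007 [P=1 RW=1 US=1 PS=0]
  ✓ 0x43F51  — 4 lookups

TLB: [["0xD074200C", "0x43"]]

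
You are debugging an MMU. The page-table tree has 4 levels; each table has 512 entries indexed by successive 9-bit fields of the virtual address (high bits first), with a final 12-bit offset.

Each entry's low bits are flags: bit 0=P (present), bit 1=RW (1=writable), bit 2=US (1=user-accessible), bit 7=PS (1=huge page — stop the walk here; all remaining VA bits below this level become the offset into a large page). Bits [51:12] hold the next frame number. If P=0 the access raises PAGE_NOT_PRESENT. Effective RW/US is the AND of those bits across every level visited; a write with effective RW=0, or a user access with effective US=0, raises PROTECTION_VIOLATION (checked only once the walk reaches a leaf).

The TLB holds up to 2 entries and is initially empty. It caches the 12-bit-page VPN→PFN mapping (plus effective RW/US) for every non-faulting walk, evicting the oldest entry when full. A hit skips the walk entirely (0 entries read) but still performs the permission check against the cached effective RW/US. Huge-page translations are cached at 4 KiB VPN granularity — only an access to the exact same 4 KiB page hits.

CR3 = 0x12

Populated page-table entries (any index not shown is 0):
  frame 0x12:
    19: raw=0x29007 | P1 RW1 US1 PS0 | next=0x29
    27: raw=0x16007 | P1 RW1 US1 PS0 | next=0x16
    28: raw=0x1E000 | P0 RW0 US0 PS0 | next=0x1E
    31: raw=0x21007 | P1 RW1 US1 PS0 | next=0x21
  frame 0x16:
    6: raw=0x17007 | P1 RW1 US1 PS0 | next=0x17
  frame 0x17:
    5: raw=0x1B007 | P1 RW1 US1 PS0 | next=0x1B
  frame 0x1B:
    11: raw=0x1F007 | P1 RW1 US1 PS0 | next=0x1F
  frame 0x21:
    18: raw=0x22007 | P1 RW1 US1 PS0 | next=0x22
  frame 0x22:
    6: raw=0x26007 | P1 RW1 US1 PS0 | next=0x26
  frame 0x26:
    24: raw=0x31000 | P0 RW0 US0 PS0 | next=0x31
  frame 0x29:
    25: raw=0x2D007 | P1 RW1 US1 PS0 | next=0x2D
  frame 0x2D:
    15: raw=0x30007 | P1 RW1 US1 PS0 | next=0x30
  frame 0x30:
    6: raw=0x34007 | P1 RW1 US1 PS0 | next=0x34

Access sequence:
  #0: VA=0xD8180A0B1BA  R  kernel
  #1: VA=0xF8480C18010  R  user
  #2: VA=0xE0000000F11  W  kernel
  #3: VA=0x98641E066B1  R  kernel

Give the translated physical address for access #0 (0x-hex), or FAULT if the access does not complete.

Per-access translation:
#0 VA=0xD8180A0B1BA (r,kernel):
  lvl0: tbl 0x12, slot 27 ⇒ 0x16007 (P1/RW1/US1/PS0)
  lvl1: tbl 0x16, slot 6 ⇒ 0x17007 (P1/RW1/US1/PS0)
  lvl2: tbl 0x17, slot 5 ⇒ 0x1B007 (P1/RW1/US1/PS0)
  lvl3: tbl 0x1B, slot 11 ⇒ 0x1F007 (P1/RW1/US1/PS0)
  ⇒ phys 0x1F1BA  [4 reads]
#1 VA=0xF8480C18010 (r,user):
  lvl0: tbl 0x12, slot 31 ⇒ 0x21007 (P1/RW1/US1/PS0)
  lvl1: tbl 0x21, slot 18 ⇒ 0x22007 (P1/RW1/US1/PS0)
  lvl2: tbl 0x22, slot 6 ⇒ 0x26007 (P1/RW1/US1/PS0)
  lvl3: tbl 0x26, slot 24 ⇒ 0x31000 (P0/RW0/US0/PS0)
  → PAGE_NOT_PRESENT  (4 entries read)
#2 VA=0xE0000000F11 (w,kernel):
  lvl0: tbl 0x12, slot 28 ⇒ 0x1E000 (P0/RW0/US0/PS0)
  → PAGE_NOT_PRESENT  (1 entries read)
#3 VA=0x98641E066B1 (r,kernel):
  lvl0: tbl 0x12, slot 19 ⇒ 0x29007 (P1/RW1/US1/PS0)
  lvl1: tbl 0x29, slot 25 ⇒ 0x2D007 (P1/RW1/US1/PS0)
  lvl2: tbl 0x2D, slot 15 ⇒ 0x30007 (P1/RW1/US1/PS0)
  lvl3: tbl 0x30, slot 6 ⇒ 0x34007 (P1/RW1/US1/PS0)
  ⇒ phys 0x346B1  [4 reads]

Access #0 PA: 0x1F1BA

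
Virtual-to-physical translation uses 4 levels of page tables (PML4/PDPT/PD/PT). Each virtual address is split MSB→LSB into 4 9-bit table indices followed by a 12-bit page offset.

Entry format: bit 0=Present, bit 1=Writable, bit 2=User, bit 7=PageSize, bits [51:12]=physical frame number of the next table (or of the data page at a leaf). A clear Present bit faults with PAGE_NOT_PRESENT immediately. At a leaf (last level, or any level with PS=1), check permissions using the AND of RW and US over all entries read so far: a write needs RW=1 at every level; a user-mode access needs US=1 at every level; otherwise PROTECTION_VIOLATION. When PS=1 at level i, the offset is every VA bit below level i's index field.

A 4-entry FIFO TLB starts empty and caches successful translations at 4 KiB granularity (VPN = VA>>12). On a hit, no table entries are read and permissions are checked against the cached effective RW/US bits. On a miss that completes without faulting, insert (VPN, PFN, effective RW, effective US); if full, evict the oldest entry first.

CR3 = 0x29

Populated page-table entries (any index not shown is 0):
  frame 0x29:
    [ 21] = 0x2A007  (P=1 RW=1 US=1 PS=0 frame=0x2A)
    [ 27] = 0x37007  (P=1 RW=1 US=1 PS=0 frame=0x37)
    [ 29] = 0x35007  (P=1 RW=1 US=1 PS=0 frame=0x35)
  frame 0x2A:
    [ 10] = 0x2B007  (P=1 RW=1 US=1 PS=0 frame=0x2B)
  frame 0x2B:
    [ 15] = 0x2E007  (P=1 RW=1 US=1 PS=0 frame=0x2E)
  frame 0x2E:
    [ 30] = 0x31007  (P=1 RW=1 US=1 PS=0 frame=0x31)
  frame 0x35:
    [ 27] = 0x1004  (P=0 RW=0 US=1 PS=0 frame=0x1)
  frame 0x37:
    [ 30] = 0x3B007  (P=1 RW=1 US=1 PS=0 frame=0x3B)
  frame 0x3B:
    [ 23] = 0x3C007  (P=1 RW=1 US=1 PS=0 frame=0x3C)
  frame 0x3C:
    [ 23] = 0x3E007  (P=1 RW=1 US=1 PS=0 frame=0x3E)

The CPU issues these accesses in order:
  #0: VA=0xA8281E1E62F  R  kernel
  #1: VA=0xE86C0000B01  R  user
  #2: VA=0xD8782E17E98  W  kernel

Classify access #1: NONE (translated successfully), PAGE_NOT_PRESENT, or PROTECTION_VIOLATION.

Walk each access:
#0 VA=0xA8281E1E62F (r,kernel):
  lvl0: tbl 0x29, slot 21 ⇒ 0x2A007 (P1/RW1/US1/PS0)
  lvl1: tbl 0x2A, slot 10 ⇒ 0x2B007 (P1/RW1/US1/PS0)
  lvl2: tbl 0x2B, slot 15 ⇒ 0x2E007 (P1/RW1/US1/PS0)
  lvl3: tbl 0x2E, slot 30 ⇒ 0x31007 (P1/RW1/US1/PS0)
  → PA=0x3162F  (4 entries read)
#1 VA=0xE86C0000B01 (r,user):
  lvl0: tbl 0x29, slot 29 ⇒ 0x35007 (P1/RW1/US1/PS0)
  lvl1: tbl 0x35, slot 27 ⇒ 0x1004 (P0/RW0/US1/PS0)
  ✗ PAGE_NOT_PRESENT  [2 reads]
#2 VA=0xD8782E17E98 (w,kernel):
  lvl0: tbl 0x29, slot 27 ⇒ 0x37007 (P1/RW1/US1/PS0)
  lvl1: tbl 0x37, slot 30 ⇒ 0x3B007 (P1/RW1/US1/PS0)
  lvl2: tbl 0x3B, slot 23 ⇒ 0x3C007 (P1/RW1/US1/PS0)
  lvl3: tbl 0x3C, slot 23 ⇒ 0x3E007 (P1/RW1/US1/PS0)
  → PA=0x3EE98  (4 entries read)

Access #1 fault: PAGE_NOT_PRESENT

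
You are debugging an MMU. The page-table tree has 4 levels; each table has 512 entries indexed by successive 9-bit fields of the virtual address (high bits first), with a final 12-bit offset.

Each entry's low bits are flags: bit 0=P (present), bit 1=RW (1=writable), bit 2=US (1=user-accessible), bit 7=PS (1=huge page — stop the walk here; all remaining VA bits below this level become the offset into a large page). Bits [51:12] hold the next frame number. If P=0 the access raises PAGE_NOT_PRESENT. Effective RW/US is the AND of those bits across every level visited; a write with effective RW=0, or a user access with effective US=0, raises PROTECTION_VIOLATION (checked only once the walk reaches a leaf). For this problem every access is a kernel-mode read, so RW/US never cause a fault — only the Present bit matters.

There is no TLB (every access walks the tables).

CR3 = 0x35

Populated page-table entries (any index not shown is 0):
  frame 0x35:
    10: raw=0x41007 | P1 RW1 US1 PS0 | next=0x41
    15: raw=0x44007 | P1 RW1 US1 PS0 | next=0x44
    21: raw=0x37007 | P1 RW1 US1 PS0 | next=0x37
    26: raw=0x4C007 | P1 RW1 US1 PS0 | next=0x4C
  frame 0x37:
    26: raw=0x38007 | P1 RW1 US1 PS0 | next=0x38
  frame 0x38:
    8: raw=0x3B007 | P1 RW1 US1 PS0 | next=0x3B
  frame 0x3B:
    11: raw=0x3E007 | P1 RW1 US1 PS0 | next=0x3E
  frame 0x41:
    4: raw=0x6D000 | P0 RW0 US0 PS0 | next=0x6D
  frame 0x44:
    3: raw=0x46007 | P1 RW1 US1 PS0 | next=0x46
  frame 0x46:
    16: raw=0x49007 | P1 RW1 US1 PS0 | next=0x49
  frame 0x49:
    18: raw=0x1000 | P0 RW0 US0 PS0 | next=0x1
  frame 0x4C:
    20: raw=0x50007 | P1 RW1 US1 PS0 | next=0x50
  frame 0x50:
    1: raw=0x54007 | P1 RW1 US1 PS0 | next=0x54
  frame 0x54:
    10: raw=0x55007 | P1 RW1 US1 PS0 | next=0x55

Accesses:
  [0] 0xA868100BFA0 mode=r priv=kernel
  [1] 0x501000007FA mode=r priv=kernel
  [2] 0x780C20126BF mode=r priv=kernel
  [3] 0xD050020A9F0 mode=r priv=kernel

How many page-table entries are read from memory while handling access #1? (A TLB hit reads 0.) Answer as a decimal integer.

Per-access translation:
#0 VA=0xA868100BFA0 (r,kernel):
  L0: frame=0x35 idx=21 entry=0x37007 [P=1 RW=1 US=1 PS=0]
  L1: frame=0x37 idx=26 entry=0x38007 [P=1 RW=1 US=1 PS=0]
  L2: frame=0x38 idx=8 entry=0x3B007 [P=1 RW=1 US=1 PS=0]
  L3: frame=0x3B idx=11 entry=0x3E007 [P=1 RW=1 US=1 PS=0]
  ⇒ phys 0x3EFA0  [4 reads]
#1 VA=0x501000007FA (r,kernel):
  L0: frame=0x35 idx=10 entry=0x41007 [P=1 RW=1 US=1 PS=0]
  L1: frame=0x41 idx=4 entry=0x6D000 [P=0 RW=0 US=0 PS=0]
  → PAGE_NOT_PRESENT  (2 entries read)
#2 VA=0x780C20126BF (r,kernel):
  L0: frame=0x35 idx=15 entry=0x44007 [P=1 RW=1 US=1 PS=0]
  L1: frame=0x44 idx=3 entry=0x46007 [P=1 RW=1 US=1 PS=0]
  L2: frame=0x46 idx=16 entry=0x49007 [P=1 RW=1 US=1 PS=0]
  L3: frame=0x49 idx=18 entry=0x1000 [P=0 RW=0 US=0 PS=0]
  → PAGE_NOT_PRESENT  (4 entries read)
#3 VA=0xD050020A9F0 (r,kernel):
  L0: frame=0x35 idx=26 entry=0x4C007 [P=1 RW=1 US=1 PS=0]
  L1: frame=0x4C idx=20 entry=0x50007 [P=1 RW=1 US=1 PS=0]
  L2: frame=0x50 idx=1 entry=0x54007 [P=1 RW=1 US=1 PS=0]
  L3: frame=0x54 idx=10 entry=0x55007 [P=1 RW=1 US=1 PS=0]
  ⇒ phys 0x559F0  [4 reads]

Entries read for #1: 2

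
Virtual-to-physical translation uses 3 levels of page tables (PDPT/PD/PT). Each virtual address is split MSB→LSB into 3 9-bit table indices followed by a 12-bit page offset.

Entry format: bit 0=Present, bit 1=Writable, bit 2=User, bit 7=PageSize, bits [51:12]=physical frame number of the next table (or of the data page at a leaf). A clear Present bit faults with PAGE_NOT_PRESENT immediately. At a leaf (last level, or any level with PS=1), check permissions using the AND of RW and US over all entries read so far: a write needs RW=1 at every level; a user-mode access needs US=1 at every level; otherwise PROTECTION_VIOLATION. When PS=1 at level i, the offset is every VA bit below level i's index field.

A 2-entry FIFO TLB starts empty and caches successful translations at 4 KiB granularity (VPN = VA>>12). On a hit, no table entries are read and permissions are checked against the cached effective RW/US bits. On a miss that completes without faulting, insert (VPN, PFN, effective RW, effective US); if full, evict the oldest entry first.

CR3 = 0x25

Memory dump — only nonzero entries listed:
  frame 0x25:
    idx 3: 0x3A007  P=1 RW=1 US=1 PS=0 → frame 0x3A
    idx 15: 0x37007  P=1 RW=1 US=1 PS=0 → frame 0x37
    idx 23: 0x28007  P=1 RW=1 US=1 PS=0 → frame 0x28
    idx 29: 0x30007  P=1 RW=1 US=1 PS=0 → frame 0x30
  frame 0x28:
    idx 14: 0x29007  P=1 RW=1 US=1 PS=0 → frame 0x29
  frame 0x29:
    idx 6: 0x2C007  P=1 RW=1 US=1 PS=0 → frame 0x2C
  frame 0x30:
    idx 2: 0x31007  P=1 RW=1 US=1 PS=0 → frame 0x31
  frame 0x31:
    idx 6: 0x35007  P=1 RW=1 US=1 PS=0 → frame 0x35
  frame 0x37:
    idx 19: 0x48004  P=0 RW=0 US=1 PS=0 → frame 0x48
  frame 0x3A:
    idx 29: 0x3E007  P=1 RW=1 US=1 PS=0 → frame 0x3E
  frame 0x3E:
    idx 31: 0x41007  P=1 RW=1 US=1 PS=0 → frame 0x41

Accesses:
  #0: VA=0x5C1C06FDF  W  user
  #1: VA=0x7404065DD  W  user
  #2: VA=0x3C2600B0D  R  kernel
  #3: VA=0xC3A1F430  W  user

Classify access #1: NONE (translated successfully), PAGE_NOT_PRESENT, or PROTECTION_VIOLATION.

Walk each access:
#0 VA=0x5C1C06FDF (w,user):
  L0 @0x25[23] → 0x28007  P=1,RW=1,US=1,PS=0
  L1 @0x28[14] → 0x29007  P=1,RW=1,US=1,PS=0
  L2 @0x29[6] → 0x2C007  P=1,RW=1,US=1,PS=0
  ✓ 0x2CFDF  — 3 lookups
#1 VA=0x7404065DD (w,user):
  L0 @0x25[29] → 0x30007  P=1,RW=1,US=1,PS=0
  L1 @0x30[2] → 0x31007  P=1,RW=1,US=1,PS=0
  L2 @0x31[6] → 0x35007  P=1,RW=1,US=1,PS=0
  ✓ 0x355DD  — 3 lookups
#2 VA=0x3C2600B0D (r,kernel):
  L0 @0x25[15] → 0x37007  P=1,RW=1,US=1,PS=0
  L1 @0x37[19] → 0x48004  P=0,RW=0,US=1,PS=0
  → PAGE_NOT_PRESENT  (2 entries read)
#3 VA=0xC3A1F430 (w,user):
  L0 @0x25[3] → 0x3A007  P=1,RW=1,US=1,PS=0
  L1 @0x3A[29] → 0x3E007  P=1,RW=1,US=1,PS=0
  L2 @0x3E[31] → 0x41007  P=1,RW=1,US=1,PS=0
  ✓ 0x41430  — 3 lookups

Access #1 fault: NONE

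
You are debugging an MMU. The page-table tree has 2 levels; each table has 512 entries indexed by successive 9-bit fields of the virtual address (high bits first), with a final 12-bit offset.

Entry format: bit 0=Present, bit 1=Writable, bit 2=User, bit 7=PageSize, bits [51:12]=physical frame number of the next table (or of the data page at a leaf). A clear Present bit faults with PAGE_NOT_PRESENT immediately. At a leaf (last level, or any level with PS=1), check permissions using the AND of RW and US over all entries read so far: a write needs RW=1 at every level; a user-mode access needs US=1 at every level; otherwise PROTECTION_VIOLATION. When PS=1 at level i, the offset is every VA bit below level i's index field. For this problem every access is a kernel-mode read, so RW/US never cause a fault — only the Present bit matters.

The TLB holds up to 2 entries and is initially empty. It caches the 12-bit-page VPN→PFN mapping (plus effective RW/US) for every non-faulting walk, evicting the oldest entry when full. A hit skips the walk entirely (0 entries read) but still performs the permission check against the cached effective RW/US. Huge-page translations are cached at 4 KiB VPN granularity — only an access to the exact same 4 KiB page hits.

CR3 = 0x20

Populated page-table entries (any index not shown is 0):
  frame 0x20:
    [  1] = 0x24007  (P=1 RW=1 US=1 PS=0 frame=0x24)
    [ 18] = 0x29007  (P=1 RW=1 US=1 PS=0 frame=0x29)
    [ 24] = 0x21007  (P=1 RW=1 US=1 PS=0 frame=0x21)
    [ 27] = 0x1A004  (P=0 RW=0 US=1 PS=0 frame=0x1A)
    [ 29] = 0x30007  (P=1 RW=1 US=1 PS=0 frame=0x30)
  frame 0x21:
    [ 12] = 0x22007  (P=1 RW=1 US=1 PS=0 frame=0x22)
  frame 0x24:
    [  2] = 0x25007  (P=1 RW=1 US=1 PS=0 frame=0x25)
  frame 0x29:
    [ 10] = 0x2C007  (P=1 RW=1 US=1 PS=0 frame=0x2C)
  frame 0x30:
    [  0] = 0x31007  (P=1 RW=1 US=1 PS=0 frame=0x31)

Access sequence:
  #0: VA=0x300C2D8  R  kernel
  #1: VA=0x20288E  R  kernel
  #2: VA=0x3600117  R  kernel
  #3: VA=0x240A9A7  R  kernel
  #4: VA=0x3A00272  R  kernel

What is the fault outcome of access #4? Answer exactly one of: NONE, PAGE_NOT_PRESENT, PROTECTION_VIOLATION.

Walk each access:
#0 VA=0x300C2D8 (r,kernel):
  [0] read 0x20 idx=24: raw=0x21007 flags P=1 W=1 U=1 S=0
  [1] read 0x21 idx=12: raw=0x22007 flags P=1 W=1 U=1 S=0
  ✓ 0x222D8  — 2 lookups
#1 VA=0x20288E (r,kernel):
  [0] read 0x20 idx=1: raw=0x24007 flags P=1 W=1 U=1 S=0
  [1] read 0x24 idx=2: raw=0x25007 flags P=1 W=1 U=1 S=0
  ✓ 0x2588E  — 2 lookups
#2 VA=0x3600117 (r,kernel):
  [0] read 0x20 idx=27: raw=0x1A004 flags P=0 W=0 U=1 S=0
  ✗ PAGE_NOT_PRESENT  [1 reads]
#3 VA=0x240A9A7 (r,kernel):
  [0] read 0x20 idx=18: raw=0x29007 flags P=1 W=1 U=1 S=0
  [1] read 0x29 idx=10: raw=0x2C007 flags P=1 W=1 U=1 S=0
  ✓ 0x2C9A7  — 2 lookups
#4 VA=0x3A00272 (r,kernel):
  [0] read 0x20 idx=29: raw=0x30007 flags P=1 W=1 U=1 S=0
  [1] read 0x30 idx=0: raw=0x31007 flags P=1 W=1 U=1 S=0
  ✓ 0x31272  — 2 lookups

Access #4 fault: NONE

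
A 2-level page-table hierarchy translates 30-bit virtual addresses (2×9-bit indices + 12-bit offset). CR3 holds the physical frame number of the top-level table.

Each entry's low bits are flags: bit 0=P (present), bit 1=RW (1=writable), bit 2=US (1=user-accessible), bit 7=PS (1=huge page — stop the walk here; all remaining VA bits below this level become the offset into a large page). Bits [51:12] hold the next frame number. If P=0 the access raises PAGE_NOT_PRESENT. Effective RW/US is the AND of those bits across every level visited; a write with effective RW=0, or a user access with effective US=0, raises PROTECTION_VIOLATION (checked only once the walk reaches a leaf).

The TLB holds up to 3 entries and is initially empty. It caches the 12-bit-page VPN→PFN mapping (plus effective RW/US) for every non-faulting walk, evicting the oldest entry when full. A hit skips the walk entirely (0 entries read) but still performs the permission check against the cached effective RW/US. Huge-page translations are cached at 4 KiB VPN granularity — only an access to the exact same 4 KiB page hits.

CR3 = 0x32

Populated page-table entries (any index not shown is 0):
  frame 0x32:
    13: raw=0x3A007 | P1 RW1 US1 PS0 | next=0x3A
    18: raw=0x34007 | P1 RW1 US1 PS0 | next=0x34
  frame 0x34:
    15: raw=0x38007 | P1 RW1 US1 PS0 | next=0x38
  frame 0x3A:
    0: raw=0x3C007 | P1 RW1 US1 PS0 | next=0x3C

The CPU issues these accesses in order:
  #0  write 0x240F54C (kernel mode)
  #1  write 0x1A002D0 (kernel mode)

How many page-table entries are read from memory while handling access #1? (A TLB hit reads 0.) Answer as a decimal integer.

Walk each access:
#0 VA=0x240F54C (w,kernel):
  L0: frame=0x32 idx=18 entry=0x34007 [P=1 RW=1 US=1 PS=0]
  L1: frame=0x34 idx=15 entry=0x38007 [P=1 RW=1 US=1 PS=0]
  ⇒ phys 0x3854C  [2 reads]
#1 VA=0x1A002D0 (w,kernel):
  L0: frame=0x32 idx=13 entry=0x3A007 [P=1 RW=1 US=1 PS=0]
  L1: frame=0x3A idx=0 entry=0x3C007 [P=1 RW=1 US=1 PS=0]
  ⇒ phys 0x3C2D0  [2 reads]

Entries read for #1: 2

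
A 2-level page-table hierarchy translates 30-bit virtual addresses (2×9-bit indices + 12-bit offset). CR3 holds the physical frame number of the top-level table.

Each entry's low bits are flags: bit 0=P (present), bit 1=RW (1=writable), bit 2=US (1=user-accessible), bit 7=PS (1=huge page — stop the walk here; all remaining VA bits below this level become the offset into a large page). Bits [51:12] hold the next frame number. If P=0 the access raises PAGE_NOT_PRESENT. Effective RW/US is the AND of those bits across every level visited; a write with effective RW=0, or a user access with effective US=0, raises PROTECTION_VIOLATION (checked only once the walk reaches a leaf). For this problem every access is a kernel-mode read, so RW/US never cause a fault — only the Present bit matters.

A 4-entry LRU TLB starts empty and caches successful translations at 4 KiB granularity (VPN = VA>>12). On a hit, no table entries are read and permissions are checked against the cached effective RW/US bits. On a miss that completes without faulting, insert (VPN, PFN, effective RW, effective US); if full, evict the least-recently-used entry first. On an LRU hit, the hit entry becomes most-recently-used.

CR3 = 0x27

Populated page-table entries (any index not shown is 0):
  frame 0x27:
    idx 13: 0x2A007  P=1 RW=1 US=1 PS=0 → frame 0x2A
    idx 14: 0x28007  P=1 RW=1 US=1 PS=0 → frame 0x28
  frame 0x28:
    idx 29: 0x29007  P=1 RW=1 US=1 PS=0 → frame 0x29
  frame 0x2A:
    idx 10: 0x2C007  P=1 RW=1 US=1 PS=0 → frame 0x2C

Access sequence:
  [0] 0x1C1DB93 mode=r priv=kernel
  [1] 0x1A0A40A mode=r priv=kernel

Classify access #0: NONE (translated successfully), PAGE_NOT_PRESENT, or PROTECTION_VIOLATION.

Per-access translation:
#0 VA=0x1C1DB93 (r,kernel):
  L0: frame=0x27 idx=14 entry=0x28007 [P=1 RW=1 US=1 PS=0]
  L1: frame=0x28 idx=29 entry=0x29007 [P=1 RW=1 US=1 PS=0]
  ⇒ phys 0x29B93  [2 reads]
#1 VA=0x1A0A40A (r,kernel):
  L0: frame=0x27 idx=13 entry=0x2A007 [P=1 RW=1 US=1 PS=0]
  L1: frame=0x2A idx=10 entry=0x2C007 [P=1 RW=1 US=1 PS=0]
  ⇒ phys 0x2C40A  [2 reads]

Access #0 fault: NONE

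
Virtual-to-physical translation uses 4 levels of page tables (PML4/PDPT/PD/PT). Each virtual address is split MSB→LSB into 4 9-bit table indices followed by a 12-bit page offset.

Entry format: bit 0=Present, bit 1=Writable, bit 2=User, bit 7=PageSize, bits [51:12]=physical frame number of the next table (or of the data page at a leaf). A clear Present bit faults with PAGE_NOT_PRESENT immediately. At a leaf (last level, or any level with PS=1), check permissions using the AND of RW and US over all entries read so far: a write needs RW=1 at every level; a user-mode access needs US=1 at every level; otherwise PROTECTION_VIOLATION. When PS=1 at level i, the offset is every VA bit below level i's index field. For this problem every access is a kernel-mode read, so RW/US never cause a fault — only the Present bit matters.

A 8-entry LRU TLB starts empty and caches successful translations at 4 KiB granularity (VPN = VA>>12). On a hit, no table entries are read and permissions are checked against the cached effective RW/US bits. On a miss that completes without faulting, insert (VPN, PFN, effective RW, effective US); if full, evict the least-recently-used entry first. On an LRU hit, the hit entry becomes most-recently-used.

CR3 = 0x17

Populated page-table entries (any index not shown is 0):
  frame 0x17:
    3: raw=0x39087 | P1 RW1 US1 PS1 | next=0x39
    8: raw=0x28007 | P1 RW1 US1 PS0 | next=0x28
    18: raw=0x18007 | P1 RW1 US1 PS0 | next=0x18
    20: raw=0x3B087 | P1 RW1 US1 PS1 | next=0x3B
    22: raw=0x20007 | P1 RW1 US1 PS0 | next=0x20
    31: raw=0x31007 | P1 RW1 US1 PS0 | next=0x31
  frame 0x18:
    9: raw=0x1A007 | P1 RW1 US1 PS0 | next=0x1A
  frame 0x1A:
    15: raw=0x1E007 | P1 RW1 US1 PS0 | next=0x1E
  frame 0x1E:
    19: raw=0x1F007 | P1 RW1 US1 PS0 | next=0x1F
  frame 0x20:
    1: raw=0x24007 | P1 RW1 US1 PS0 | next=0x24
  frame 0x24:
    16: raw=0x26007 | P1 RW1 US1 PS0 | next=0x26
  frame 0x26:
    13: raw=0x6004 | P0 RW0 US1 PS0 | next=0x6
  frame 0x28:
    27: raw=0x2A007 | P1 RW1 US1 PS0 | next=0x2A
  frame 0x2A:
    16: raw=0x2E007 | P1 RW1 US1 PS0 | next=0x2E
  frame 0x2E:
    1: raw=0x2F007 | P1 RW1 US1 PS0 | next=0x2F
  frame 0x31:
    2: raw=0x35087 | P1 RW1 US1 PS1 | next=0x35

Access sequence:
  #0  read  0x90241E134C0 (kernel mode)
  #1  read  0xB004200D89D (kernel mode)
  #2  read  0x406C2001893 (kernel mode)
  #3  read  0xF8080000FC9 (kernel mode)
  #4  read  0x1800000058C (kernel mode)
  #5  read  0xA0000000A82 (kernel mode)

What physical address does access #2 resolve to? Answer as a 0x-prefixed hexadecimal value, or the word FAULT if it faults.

Walk each access:
#0 VA=0x90241E134C0 (r,kernel):
  L0: frame=0x17 idx=18 entry=0x18007 [P=1 RW=1 US=1 PS=0]
  L1: frame=0x18 idx=9 entry=0x1A007 [P=1 RW=1 US=1 PS=0]
  L2: frame=0x1A idx=15 entry=0x1E007 [P=1 RW=1 US=1 PS=0]
  L3: frame=0x1E idx=19 entry=0x1F007 [P=1 RW=1 US=1 PS=0]
  → PA=0x1F4C0  (4 entries read)
#1 VA=0xB004200D89D (r,kernel):
  L0: frame=0x17 idx=22 entry=0x20007 [P=1 RW=1 US=1 PS=0]
  L1: frame=0x20 idx=1 entry=0x24007 [P=1 RW=1 US=1 PS=0]
  L2: frame=0x24 idx=16 entry=0x26007 [P=1 RW=1 US=1 PS=0]
  L3: frame=0x26 idx=13 entry=0x6004 [P=0 RW=0 US=1 PS=0]
  ⇒ fault: PAGE_NOT_PRESENT  — 4 lookups
#2 VA=0x406C2001893 (r,kernel):
  L0: frame=0x17 idx=8 entry=0x28007 [P=1 RW=1 US=1 PS=0]
  L1: frame=0x28 idx=27 entry=0x2A007 [P=1 RW=1 US=1 PS=0]
  L2: frame=0x2A idx=16 entry=0x2E007 [P=1 RW=1 US=1 PS=0]
  L3: frame=0x2E idx=1 entry=0x2F007 [P=1 RW=1 US=1 PS=0]
  → PA=0x2F893  (4 entries read)
#3 VA=0xF8080000FC9 (r,kernel):
  L0: frame=0x17 idx=31 entry=0x31007 [P=1 RW=1 US=1 PS=0]
  L1: frame=0x31 idx=2 entry=0x35087 [P=1 RW=1 US=1 PS=1]
  → PA=0x35FC9 (huge @L1)  (2 entries read)
#4 VA=0x1800000058C (r,kernel):
  L0: frame=0x17 idx=3 entry=0x39087 [P=1 RW=1 US=1 PS=1]
  → PA=0x3958C (huge @L0)  (1 entries read)
#5 VA=0xA0000000A82 (r,kernel):
  L0: frame=0x17 idx=20 entry=0x3B087 [P=1 RW=1 US=1 PS=1]
  → PA=0x3BA82 (huge @L0)  (1 entries read)

Access #2 PA: 0x2F893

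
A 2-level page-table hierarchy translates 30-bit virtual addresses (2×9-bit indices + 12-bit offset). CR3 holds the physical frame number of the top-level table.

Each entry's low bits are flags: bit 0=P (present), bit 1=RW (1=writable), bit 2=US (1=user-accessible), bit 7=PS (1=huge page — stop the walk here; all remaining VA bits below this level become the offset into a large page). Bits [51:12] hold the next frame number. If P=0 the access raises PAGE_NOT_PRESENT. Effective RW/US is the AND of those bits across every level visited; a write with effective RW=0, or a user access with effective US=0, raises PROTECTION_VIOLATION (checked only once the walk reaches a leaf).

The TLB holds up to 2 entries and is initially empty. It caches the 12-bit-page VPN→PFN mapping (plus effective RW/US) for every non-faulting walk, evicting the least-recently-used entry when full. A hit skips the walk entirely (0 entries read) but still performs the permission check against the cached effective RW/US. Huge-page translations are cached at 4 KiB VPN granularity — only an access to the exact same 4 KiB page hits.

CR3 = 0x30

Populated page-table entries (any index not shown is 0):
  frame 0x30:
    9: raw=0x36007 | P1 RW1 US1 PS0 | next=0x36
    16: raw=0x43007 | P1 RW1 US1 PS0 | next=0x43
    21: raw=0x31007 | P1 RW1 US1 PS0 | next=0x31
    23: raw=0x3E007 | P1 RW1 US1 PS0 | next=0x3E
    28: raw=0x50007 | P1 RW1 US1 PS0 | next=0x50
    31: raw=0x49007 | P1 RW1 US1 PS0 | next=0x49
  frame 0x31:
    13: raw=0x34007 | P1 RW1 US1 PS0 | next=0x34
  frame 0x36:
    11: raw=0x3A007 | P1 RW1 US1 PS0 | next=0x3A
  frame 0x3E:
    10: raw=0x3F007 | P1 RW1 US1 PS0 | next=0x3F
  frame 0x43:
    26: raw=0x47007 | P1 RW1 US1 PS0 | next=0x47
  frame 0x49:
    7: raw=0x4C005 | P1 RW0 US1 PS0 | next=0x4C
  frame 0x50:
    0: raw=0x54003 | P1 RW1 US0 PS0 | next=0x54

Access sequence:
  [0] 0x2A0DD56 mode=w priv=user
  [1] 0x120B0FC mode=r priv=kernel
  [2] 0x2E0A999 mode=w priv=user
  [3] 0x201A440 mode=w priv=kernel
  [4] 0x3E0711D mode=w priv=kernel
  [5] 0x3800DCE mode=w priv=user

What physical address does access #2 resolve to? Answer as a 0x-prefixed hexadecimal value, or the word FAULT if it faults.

Walk each access:
#0 VA=0x2A0DD56 (w,user):
  L0: frame=0x30 idx=21 entry=0x31007 [P=1 RW=1 US=1 PS=0]
  L1: frame=0x31 idx=13 entry=0x34007 [P=1 RW=1 US=1 PS=0]
  ✓ 0x34D56  — 2 lookups
#1 VA=0x120B0FC (r,kernel):
  L0: frame=0x30 idx=9 entry=0x36007 [P=1 RW=1 US=1 PS=0]
  L1: frame=0x36 idx=11 entry=0x3A007 [P=1 RW=1 US=1 PS=0]
  ✓ 0x3A0FC  — 2 lookups
#2 VA=0x2E0A999 (w,user):
  L0: frame=0x30 idx=23 entry=0x3E007 [P=1 RW=1 US=1 PS=0]
  L1: frame=0x3E idx=10 entry=0x3F007 [P=1 RW=1 US=1 PS=0]
  ✓ 0x3F999  — 2 lookups
#3 VA=0x201A440 (w,kernel):
  L0: frame=0x30 idx=16 entry=0x43007 [P=1 RW=1 US=1 PS=0]
  L1: frame=0x43 idx=26 entry=0x47007 [P=1 RW=1 US=1 PS=0]
  ✓ 0x47440  — 2 lookups
#4 VA=0x3E0711D (w,kernel):
  L0: frame=0x30 idx=31 entry=0x49007 [P=1 RW=1 US=1 PS=0]
  L1: frame=0x49 idx=7 entry=0x4C005 [P=1 RW=0 US=1 PS=0]
  ⇒ fault: PROTECTION_VIOLATION  — 2 lookups
#5 VA=0x3800DCE (w,user):
  L0: frame=0x30 idx=28 entry=0x50007 [P=1 RW=1 US=1 PS=0]
  L1: frame=0x50 idx=0 entry=0x54003 [P=1 RW=1 US=0 PS=0]
  ⇒ fault: PROTECTION_VIOLATION  — 2 lookups

Access #2 PA: 0x3F999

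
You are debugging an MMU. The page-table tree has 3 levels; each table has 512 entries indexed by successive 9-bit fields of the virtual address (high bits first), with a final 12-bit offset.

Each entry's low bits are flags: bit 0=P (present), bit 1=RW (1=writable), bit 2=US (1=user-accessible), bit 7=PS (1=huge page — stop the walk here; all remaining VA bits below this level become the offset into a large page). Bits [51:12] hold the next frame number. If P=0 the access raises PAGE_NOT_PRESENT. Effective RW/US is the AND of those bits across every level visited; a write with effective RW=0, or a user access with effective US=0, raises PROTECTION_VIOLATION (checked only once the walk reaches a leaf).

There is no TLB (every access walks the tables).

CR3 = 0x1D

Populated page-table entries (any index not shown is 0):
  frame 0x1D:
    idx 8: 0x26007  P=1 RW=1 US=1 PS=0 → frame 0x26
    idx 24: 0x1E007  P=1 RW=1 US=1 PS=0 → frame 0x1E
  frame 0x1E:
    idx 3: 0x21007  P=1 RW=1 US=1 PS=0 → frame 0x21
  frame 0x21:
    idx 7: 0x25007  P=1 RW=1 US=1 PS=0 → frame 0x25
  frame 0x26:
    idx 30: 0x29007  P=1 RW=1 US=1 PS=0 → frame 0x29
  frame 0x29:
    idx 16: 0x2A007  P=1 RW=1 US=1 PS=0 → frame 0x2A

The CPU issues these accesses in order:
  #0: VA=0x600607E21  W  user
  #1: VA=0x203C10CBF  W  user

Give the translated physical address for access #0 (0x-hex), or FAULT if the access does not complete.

Walk each access:
#0 VA=0x600607E21 (w,user):
  L0: frame=0x1D idx=24 entry=0x1E007 [P=1 RW=1 US=1 PS=0]
  L1: frame=0x1E idx=3 entry=0x21007 [P=1 RW=1 US=1 PS=0]
  L2: frame=0x21 idx=7 entry=0x25007 [P=1 RW=1 US=1 PS=0]
  → PA=0x25E21  (3 entries read)
#1 VA=0x203C10CBF (w,user):
  L0: frame=0x1D idx=8 entry=0x26007 [P=1 RW=1 US=1 PS=0]
  L1: frame=0x26 idx=30 entry=0x29007 [P=1 RW=1 US=1 PS=0]
  L2: frame=0x29 idx=16 entry=0x2A007 [P=1 RW=1 US=1 PS=0]
  → PA=0x2ACBF  (3 entries read)

Access #0 PA: 0x25E21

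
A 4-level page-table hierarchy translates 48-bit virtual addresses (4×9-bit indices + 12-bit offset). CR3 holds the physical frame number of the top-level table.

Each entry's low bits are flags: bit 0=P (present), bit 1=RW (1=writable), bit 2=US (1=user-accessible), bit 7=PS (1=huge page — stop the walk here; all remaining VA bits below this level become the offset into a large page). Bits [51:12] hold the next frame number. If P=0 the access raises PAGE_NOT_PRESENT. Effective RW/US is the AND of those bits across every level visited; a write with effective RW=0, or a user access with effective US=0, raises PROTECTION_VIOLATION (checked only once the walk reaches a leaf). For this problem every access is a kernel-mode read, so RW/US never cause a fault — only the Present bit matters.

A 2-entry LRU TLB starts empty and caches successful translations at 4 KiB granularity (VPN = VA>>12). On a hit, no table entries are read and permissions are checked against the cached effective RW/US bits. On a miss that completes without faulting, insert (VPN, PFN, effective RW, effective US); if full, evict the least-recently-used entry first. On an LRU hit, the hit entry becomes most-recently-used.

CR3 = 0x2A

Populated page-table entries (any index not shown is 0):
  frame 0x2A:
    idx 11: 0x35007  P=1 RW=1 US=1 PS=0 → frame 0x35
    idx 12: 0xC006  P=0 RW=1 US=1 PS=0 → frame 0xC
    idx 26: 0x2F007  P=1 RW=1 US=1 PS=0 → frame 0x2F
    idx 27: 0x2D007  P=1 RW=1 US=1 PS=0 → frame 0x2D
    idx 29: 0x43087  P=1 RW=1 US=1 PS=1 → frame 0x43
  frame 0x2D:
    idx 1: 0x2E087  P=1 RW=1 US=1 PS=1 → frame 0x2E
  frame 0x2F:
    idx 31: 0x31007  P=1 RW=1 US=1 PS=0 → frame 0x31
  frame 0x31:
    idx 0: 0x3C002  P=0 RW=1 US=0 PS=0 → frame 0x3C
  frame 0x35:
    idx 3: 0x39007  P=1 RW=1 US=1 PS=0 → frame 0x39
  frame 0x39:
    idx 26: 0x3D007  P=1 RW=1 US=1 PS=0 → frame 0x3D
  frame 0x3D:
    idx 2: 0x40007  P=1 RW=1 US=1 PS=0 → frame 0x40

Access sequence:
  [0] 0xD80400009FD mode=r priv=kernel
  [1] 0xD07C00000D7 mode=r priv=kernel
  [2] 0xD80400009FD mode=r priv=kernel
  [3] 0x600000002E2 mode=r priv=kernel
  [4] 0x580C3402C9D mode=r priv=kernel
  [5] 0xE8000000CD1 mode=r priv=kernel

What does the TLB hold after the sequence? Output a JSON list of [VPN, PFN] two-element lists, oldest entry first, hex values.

Walk each access:
#0 VA=0xD80400009FD (r,kernel):
  L0: frame=0x2A idx=27 entry=0x2D007 [P=1 RW=1 US=1 PS=0]
  L1: frame=0x2D idx=1 entry=0x2E087 [P=1 RW=1 US=1 PS=1]
  ✓ 0x2E9FD (huge @L1)  — 2 lookups
#1 VA=0xD07C00000D7 (r,kernel):
  L0: frame=0x2A idx=26 entry=0x2F007 [P=1 RW=1 US=1 PS=0]
  L1: frame=0x2F idx=31 entry=0x31007 [P=1 RW=1 US=1 PS=0]
  L2: frame=0x31 idx=0 entry=0x3C002 [P=0 RW=1 US=0 PS=0]
  → PAGE_NOT_PRESENT  (3 entries read)
#2 VA=0xD80400009FD (r,kernel):
  TLB hit vpn=0xD8040000 → PA=0x2E9FD
#3 VA=0x600000002E2 (r,kernel):
  L0: frame=0x2A idx=12 entry=0xC006 [P=0 RW=1 US=1 PS=0]
  → PAGE_NOT_PRESENT  (1 entries read)
#4 VA=0x580C3402C9D (r,kernel):
  L0: frame=0x2A idx=11 entry=0x35007 [P=1 RW=1 US=1 PS=0]
  L1: frame=0x35 idx=3 entry=0x39007 [P=1 RW=1 US=1 PS=0]
  L2: frame=0x39 idx=26 entry=0x3D007 [P=1 RW=1 US=1 PS=0]
  L3: frame=0x3D idx=2 entry=0x40007 [P=1 RW=1 US=1 PS=0]
  ✓ 0x40C9D  — 4 lookups
#5 VA=0xE8000000CD1 (r,kernel):
  L0: frame=0x2A idx=29 entry=0x43087 [P=1 RW=1 US=1 PS=1]
  ✓ 0x43CD1 (huge @L0)  — 1 lookups

TLB: [["0x580C3402", "0x40"], ["0xE8000000", "0x43"]]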